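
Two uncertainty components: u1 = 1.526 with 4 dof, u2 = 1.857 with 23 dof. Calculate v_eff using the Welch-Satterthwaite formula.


uc = sqrt(u1^2 + u2^2) = sqrt(1.526^2 + 1.857^2) = 2.4035651
v_eff = uc^4 / (u1^4/v1 + u2^4/v2)
= 2.4035651^4 / (1.526^4/4 + 1.857^4/23)
= 33.375175 / 1.8727178
v_eff = 17.8218

17.8218


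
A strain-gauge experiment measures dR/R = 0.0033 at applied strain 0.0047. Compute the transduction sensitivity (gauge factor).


GF = (dR/R) / epsilon
= 0.0033 / 0.0047
= 0.7021

0.7021


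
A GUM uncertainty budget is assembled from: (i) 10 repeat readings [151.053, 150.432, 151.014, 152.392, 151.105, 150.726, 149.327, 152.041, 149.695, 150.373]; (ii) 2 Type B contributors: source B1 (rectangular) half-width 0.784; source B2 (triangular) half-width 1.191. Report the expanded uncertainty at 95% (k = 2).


mean = (151.053 + 150.432 + 151.014 + 152.392 + 151.105 + 150.726 + 149.327 + 152.041 + 149.695 + 150.373) / 10 = 150.8158
s = sqrt(sum((x - mean)^2)/(n-1)) = 0.94215248
u_A = s / sqrt(n) = 0.94215248 / sqrt(10) = 0.29793477
u_B1 = 0.784 / sqrt(3) = 0.45264261
u_B2 = 1.191 / sqrt(6) = 0.48622371
uc = sqrt(0.29793477^2 + 0.45264261^2 + 0.48622371^2) = 0.72805491
U = k * uc = 2 * 0.72805491
U = 1.4561

1.4561


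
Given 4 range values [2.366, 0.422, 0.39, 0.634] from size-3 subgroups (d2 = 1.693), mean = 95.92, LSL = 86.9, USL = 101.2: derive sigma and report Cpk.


R_bar = (2.366 + 0.422 + 0.39 + 0.634) / 4 = 0.953
sigma = R_bar / d2 = 0.953 / 1.693 = 0.56290608
Cp = (USL - LSL)/(6*sigma) = (101.2 - 86.9)/(6*0.56290608) = 4.2340
Cpu = (101.2 - 95.92)/(3*0.56290608) = 3.1266
Cpl = (95.92 - 86.9)/(3*0.56290608) = 5.3413
Cpk = min(Cpu, Cpl) = 3.1266

3.1266


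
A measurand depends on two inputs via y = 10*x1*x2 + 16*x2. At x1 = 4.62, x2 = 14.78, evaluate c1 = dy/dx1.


y = 10*x1*x2 + 16*x2
dy/dx1 = 10*x2
Evaluate at x2 = 14.78: c1 = 10 * 14.78
c1 = 147.8000

147.8000


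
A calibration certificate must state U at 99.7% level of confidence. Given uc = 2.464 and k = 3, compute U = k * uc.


U = k * uc
U = 3 * 2.464
U = 7.3920

7.3920


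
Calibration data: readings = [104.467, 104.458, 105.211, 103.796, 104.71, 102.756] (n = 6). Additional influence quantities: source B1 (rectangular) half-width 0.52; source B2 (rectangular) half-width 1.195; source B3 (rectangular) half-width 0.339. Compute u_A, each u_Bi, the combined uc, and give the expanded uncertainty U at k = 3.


mean = (104.467 + 104.458 + 105.211 + 103.796 + 104.71 + 102.756) / 6 = 104.233
s = sqrt(sum((x - mean)^2)/(n-1)) = 0.8557911
u_A = s / sqrt(n) = 0.8557911 / sqrt(6) = 0.34937525
u_B1 = 0.52 / sqrt(3) = 0.30022214
u_B2 = 1.195 / sqrt(3) = 0.68993357
u_B3 = 0.339 / sqrt(3) = 0.19572174
uc = sqrt(0.34937525^2 + 0.30022214^2 + 0.68993357^2 + 0.19572174^2) = 0.85235657
U = k * uc = 3 * 0.85235657
U = 2.5571

2.5571


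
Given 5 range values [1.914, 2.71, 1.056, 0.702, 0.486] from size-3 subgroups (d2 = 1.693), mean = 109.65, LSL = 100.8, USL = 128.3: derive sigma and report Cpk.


R_bar = (1.914 + 2.71 + 1.056 + 0.702 + 0.486) / 5 = 1.3736
sigma = R_bar / d2 = 1.3736 / 1.693 = 0.81134082
Cp = (USL - LSL)/(6*sigma) = (128.3 - 100.8)/(6*0.81134082) = 5.6491
Cpu = (128.3 - 109.65)/(3*0.81134082) = 7.6622
Cpl = (109.65 - 100.8)/(3*0.81134082) = 3.6360
Cpk = min(Cpu, Cpl) = 3.6360

3.6360


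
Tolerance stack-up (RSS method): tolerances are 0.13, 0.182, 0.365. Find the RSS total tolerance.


RSS = sqrt(0.13^2 + 0.182^2 + 0.365^2)
= sqrt(0.183249)
= 0.4281

0.4281


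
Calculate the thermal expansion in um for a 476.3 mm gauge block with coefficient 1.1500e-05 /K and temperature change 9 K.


dL = L * alpha * dT
= 476.3 * 1.1500e-05 * 9
= 0.0492970 mm
dL_um = 0.0492970 * 1000 = 49.2970 um

49.2970


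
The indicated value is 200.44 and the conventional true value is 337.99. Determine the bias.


Systematic error = measured - true
= 200.44 - 337.99
= -137.5500

-137.5500


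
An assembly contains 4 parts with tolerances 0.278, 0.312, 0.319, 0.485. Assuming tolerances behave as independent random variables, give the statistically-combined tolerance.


RSS = sqrt(0.278^2 + 0.312^2 + 0.319^2 + 0.485^2)
= sqrt(0.511614)
= 0.7153

0.7153


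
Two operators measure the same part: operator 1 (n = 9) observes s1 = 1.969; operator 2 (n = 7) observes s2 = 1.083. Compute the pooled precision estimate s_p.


s_p = sqrt(((n1-1)*s1^2 + (n2-1)*s2^2) / (n1+n2-2))
numerator = (9-1)*1.969^2 + (7-1)*1.083^2 = 31.015688 + 7.037334 = 38.053022
denominator = 9 + 7 - 2 = 14
s_p^2 = 38.053022 / 14 = 2.718073
s_p = sqrt(2.718073) = 1.6487

1.6487


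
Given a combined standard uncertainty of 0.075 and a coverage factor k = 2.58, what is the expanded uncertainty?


U = k * uc
U = 2.58 * 0.075
U = 0.1935

0.1935


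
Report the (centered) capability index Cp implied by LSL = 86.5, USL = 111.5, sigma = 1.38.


Cp = (USL - LSL) / (6 * sigma)
= (111.5 - 86.5) / (6 * 1.38)
= 25.0000 / 8.2800
= 3.0193

3.0193


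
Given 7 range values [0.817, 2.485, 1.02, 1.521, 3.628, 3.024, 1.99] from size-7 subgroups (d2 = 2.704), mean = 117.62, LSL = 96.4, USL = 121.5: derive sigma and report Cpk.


R_bar = (0.817 + 2.485 + 1.02 + 1.521 + 3.628 + 3.024 + 1.99) / 7 = 2.0692857
sigma = R_bar / d2 = 2.0692857 / 2.704 = 0.76526838
Cp = (USL - LSL)/(6*sigma) = (121.5 - 96.4)/(6*0.76526838) = 5.4665
Cpu = (121.5 - 117.62)/(3*0.76526838) = 1.6900
Cpl = (117.62 - 96.4)/(3*0.76526838) = 9.2429
Cpk = min(Cpu, Cpl) = 1.6900

1.6900


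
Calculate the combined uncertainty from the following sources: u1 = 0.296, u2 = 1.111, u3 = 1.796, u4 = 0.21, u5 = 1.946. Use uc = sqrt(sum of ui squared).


uc = sqrt(0.296^2 + 1.111^2 + 1.796^2 + 0.21^2 + 1.946^2)
uc = sqrt(8.378569)
uc = 2.8946

2.8946


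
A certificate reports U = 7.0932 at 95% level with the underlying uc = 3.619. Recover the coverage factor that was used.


k = U / uc
k = 7.0932 / 3.619
k = 1.96

1.96


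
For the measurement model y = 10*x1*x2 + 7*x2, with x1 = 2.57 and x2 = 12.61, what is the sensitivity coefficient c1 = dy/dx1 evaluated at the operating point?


y = 10*x1*x2 + 7*x2
dy/dx1 = 10*x2
Evaluate at x2 = 12.61: c1 = 10 * 12.61
c1 = 126.1000

126.1000


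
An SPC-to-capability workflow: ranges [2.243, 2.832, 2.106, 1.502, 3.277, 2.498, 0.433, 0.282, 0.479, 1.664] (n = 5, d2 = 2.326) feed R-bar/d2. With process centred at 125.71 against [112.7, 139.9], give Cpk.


R_bar = (2.243 + 2.832 + 2.106 + 1.502 + 3.277 + 2.498 + 0.433 + 0.282 + 0.479 + 1.664) / 10 = 1.7316
sigma = R_bar / d2 = 1.7316 / 2.326 = 0.744454
Cp = (USL - LSL)/(6*sigma) = (139.9 - 112.7)/(6*0.744454) = 6.0895
Cpu = (139.9 - 125.71)/(3*0.744454) = 6.3536
Cpl = (125.71 - 112.7)/(3*0.744454) = 5.8253
Cpk = min(Cpu, Cpl) = 5.8253

5.8253


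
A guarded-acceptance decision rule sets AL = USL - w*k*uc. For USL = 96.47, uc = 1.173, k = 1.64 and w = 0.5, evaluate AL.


U = k * uc = 1.64 * 1.173 = 1.92372
guard band g = w * U = 0.5 * 1.92372 = 0.96186
AL = USL - g = 96.47 - 0.96186
AL = 95.5081

95.5081


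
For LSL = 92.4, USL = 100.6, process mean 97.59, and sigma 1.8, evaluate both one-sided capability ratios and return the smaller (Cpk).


Cpu = (USL - mean) / (3*sigma) = (100.6 - 97.59) / (3*1.8) = 0.5574
Cpl = (mean - LSL) / (3*sigma) = (97.59 - 92.4) / (3*1.8) = 0.9611
Cpk = min(Cpu, Cpl) = 0.5574

0.5574


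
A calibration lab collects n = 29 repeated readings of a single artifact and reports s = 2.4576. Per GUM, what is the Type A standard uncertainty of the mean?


u_A = s / sqrt(n)
u_A = 2.4576 / sqrt(29)
u_A = 2.4576 / 5.3851648
u_A = 0.4564

0.4564


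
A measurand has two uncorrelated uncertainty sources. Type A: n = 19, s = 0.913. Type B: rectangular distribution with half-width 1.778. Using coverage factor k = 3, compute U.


u_A = s / sqrt(n) = 0.913 / sqrt(19) = 0.20945657
u_B = half_width / sqrt(3) = 1.778 / sqrt(3) = 1.0265288
uc = sqrt(u_A^2 + u_B^2) = sqrt(0.20945657^2 + 1.0265288^2) = 1.04768
U = k * uc = 3 * 1.04768
U = 3.1430

3.1430


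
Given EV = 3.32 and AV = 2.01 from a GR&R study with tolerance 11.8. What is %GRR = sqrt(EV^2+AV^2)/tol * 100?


GRR = sqrt(EV^2 + AV^2) = sqrt(3.32^2 + 2.01^2) = 3.8810437
%GRR = GRR / tol * 100 = 3.8810437 / 11.8 * 100
%GRR = 32.8902

32.8902


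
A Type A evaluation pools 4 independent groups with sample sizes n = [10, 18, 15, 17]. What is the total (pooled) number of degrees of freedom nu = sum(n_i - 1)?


nu = sum_i (n_i - 1)
nu = ((10 - 1) + (18 - 1) + (15 - 1) + (17 - 1))
nu = 9 + 17 + 14 + 16
nu = 56

56


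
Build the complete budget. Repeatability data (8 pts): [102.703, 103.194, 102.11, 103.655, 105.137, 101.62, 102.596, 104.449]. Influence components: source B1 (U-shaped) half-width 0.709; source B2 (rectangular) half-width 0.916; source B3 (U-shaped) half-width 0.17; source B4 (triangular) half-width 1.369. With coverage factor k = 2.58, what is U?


mean = (102.703 + 103.194 + 102.11 + 103.655 + 105.137 + 101.62 + 102.596 + 104.449) / 8 = 103.183
s = sqrt(sum((x - mean)^2)/(n-1)) = 1.1840031
u_A = s / sqrt(n) = 1.1840031 / sqrt(8) = 0.41860831
u_B1 = 0.709 / sqrt(2) = 0.50133871
u_B2 = 0.916 / sqrt(3) = 0.52885285
u_B3 = 0.17 / sqrt(2) = 0.12020815
u_B4 = 1.369 / sqrt(6) = 0.55889191
uc = sqrt(0.41860831^2 + 0.50133871^2 + 0.52885285^2 + 0.12020815^2 + 0.55889191^2) = 1.0164
U = k * uc = 2.58 * 1.0164
U = 2.6223

2.6223


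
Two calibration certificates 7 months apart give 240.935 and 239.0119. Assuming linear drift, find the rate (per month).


rate = (v2 - v1) / months
= (239.0119 - 240.935) / 7
= -1.9231 / 7
= -0.2747

-0.2747


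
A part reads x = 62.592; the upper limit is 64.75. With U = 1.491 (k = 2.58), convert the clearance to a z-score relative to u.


u = U / k = 1.491 / 2.58 = 0.57790698
margin = |USL - x| = |64.75 - 62.592| = 2.158
z = margin / u = 2.158 / 0.57790698
z = 3.7342

3.7342


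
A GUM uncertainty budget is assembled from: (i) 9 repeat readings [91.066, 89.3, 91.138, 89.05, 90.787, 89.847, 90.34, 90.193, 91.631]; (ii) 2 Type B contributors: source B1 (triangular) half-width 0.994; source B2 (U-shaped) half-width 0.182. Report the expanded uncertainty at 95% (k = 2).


mean = (91.066 + 89.3 + 91.138 + 89.05 + 90.787 + 89.847 + 90.34 + 90.193 + 91.631) / 9 = 90.37244444
s = sqrt(sum((x - mean)^2)/(n-1)) = 0.86827805
u_A = s / sqrt(n) = 0.86827805 / sqrt(9) = 0.28942602
u_B1 = 0.994 / sqrt(6) = 0.4057988
u_B2 = 0.182 / sqrt(2) = 0.12869343
uc = sqrt(0.28942602^2 + 0.4057988^2 + 0.12869343^2) = 0.51478353
U = k * uc = 2 * 0.51478353
U = 1.0296

1.0296


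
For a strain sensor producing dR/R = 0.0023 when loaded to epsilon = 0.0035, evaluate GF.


GF = (dR/R) / epsilon
= 0.0023 / 0.0035
= 0.6571

0.6571


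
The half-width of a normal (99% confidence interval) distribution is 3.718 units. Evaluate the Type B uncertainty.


u_B = half_width / 2.576
u_B = 3.718 / 2.576
u_B = 1.4433

1.4433


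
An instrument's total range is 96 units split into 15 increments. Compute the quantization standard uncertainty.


resolution = range / divisions
resolution = 96 / 15 = 6.4
u_res = resolution / (2*sqrt(3))
u_res = 6.4 / 3.4641016
u_res = 1.8475

1.8475


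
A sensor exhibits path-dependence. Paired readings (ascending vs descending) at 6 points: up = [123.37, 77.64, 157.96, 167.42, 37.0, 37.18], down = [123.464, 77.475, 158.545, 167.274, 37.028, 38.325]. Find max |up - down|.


|123.37 - 123.464| = 0.0940
|77.64 - 77.475| = 0.1650
|157.96 - 158.545| = 0.5850
|167.42 - 167.274| = 0.1460
|37.0 - 37.028| = 0.0280
|37.18 - 38.325| = 1.1450
hysteresis = max(diffs) = 1.1450

1.1450


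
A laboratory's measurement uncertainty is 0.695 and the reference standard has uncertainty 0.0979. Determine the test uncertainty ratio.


TUR = u_lab / u_ref
= 0.695 / 0.0979
= 7.0991

7.0991


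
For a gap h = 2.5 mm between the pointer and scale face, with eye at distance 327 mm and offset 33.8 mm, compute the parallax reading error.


error = h * offset / d
= 2.5 * 33.8 / 327
= 0.2584

0.2584


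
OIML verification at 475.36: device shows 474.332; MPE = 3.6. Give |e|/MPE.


e = indication - reference = 474.332 - 475.36 = -1.0280
|e| = 1.0280
ratio = |e| / MPE = 1.0280 / 3.6
ratio = 0.2856

0.2856


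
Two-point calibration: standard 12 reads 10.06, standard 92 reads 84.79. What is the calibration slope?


slope = (y2 - y1) / (x2 - x1)
= (84.79 - 10.06) / (92 - 12)
= 74.7300 / 80
= 0.9341

0.9341


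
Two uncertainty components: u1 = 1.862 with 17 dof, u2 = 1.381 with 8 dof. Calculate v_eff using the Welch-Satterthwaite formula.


uc = sqrt(u1^2 + u2^2) = sqrt(1.862^2 + 1.381^2) = 2.3182332
v_eff = uc^4 / (u1^4/v1 + u2^4/v2)
= 2.3182332^4 / (1.862^4/17 + 1.381^4/8)
= 28.882081 / 1.1617399
v_eff = 24.8611

24.8611


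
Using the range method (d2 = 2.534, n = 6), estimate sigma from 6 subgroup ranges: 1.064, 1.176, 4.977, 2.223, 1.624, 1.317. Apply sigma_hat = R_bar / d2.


R_bar = (1.064 + 1.176 + 4.977 + 2.223 + 1.624 + 1.317) / 6
R_bar = 12.381 / 6 = 2.0635
sigma_hat = R_bar / d2 = 2.0635 / 2.534 = 0.8143

0.8143


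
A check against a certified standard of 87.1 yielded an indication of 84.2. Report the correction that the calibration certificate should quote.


Correction = standard - reading
= 87.1 - 84.2
= 2.9000

2.9000


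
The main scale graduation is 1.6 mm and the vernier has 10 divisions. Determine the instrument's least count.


LC = MSD / n_div
= 1.6 / 10
= 0.1600

0.1600


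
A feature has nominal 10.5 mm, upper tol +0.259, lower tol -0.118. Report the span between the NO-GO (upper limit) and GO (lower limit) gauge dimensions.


GO = nominal - lower_tol (smallest hole = maximum material condition)
GO = 10.5 - 0.118 = 10.382
NO-GO = nominal + upper_tol (largest hole = least material condition)
NO-GO = 10.5 + 0.259 = 10.759
spread = NO-GO - GO = 10.759 - 10.382 = 0.3770

0.3770


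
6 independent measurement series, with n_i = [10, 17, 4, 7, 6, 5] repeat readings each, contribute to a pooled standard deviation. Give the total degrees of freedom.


nu = sum_i (n_i - 1)
nu = ((10 - 1) + (17 - 1) + (4 - 1) + (7 - 1) + (6 - 1) + (5 - 1))
nu = 9 + 16 + 3 + 6 + 5 + 4
nu = 43

43


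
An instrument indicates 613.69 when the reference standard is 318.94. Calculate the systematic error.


Systematic error = measured - true
= 613.69 - 318.94
= 294.7500

294.7500


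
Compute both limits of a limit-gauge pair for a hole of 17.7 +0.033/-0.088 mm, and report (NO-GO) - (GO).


GO = nominal - lower_tol (smallest hole = maximum material condition)
GO = 17.7 - 0.088 = 17.612
NO-GO = nominal + upper_tol (largest hole = least material condition)
NO-GO = 17.7 + 0.033 = 17.733
spread = NO-GO - GO = 17.733 - 17.612 = 0.1210

0.1210


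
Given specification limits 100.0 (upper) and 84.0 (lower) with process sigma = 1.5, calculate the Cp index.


Cp = (USL - LSL) / (6 * sigma)
= (100.0 - 84.0) / (6 * 1.5)
= 16.0000 / 9.0000
= 1.7778

1.7778


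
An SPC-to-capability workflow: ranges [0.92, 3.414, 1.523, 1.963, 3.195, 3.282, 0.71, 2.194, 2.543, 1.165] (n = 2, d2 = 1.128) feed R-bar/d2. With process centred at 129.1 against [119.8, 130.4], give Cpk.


R_bar = (0.92 + 3.414 + 1.523 + 1.963 + 3.195 + 3.282 + 0.71 + 2.194 + 2.543 + 1.165) / 10 = 2.0909
sigma = R_bar / d2 = 2.0909 / 1.128 = 1.8536348
Cp = (USL - LSL)/(6*sigma) = (130.4 - 119.8)/(6*1.8536348) = 0.9531
Cpu = (130.4 - 129.1)/(3*1.8536348) = 0.2338
Cpl = (129.1 - 119.8)/(3*1.8536348) = 1.6724
Cpk = min(Cpu, Cpl) = 0.2338

0.2338


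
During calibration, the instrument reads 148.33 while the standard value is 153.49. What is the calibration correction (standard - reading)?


Correction = standard - reading
= 153.49 - 148.33
= 5.1600

5.1600


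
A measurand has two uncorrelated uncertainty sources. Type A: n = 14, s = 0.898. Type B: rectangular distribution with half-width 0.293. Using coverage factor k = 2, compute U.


u_A = s / sqrt(n) = 0.898 / sqrt(14) = 0.2400006
u_B = half_width / sqrt(3) = 0.293 / sqrt(3) = 0.16916363
uc = sqrt(u_A^2 + u_B^2) = sqrt(0.2400006^2 + 0.16916363^2) = 0.29362667
U = k * uc = 2 * 0.29362667
U = 0.5873

0.5873


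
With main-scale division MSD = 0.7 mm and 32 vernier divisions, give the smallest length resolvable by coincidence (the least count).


LC = MSD / n_div
= 0.7 / 32
= 0.0219

0.0219


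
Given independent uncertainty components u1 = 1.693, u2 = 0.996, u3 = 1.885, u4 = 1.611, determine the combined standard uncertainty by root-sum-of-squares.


uc = sqrt(1.693^2 + 0.996^2 + 1.885^2 + 1.611^2)
uc = sqrt(10.006811)
uc = 3.1634

3.1634


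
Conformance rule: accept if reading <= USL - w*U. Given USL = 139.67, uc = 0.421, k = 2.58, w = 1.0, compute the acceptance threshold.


U = k * uc = 2.58 * 0.421 = 1.08618
guard band g = w * U = 1.0 * 1.08618 = 1.08618
AL = USL - g = 139.67 - 1.08618
AL = 138.5838

138.5838


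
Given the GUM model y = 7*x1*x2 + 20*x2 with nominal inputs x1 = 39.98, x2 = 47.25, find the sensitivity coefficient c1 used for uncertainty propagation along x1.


y = 7*x1*x2 + 20*x2
dy/dx1 = 7*x2
Evaluate at x2 = 47.25: c1 = 7 * 47.25
c1 = 330.7500

330.7500


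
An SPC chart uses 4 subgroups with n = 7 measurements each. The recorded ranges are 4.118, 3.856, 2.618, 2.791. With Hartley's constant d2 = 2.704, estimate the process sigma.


R_bar = (4.118 + 3.856 + 2.618 + 2.791) / 4
R_bar = 13.383 / 4 = 3.34575
sigma_hat = R_bar / d2 = 3.34575 / 2.704 = 1.2373

1.2373


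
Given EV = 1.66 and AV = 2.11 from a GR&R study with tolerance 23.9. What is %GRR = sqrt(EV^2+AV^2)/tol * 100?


GRR = sqrt(EV^2 + AV^2) = sqrt(1.66^2 + 2.11^2) = 2.684716
%GRR = GRR / tol * 100 = 2.684716 / 23.9 * 100
%GRR = 11.2331

11.2331


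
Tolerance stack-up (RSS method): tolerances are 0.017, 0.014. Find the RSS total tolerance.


RSS = sqrt(0.017^2 + 0.014^2)
= sqrt(0.000485)
= 0.0220

0.0220


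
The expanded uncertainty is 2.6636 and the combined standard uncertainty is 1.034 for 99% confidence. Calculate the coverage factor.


k = U / uc
k = 2.6636 / 1.034
k = 2.576

2.576


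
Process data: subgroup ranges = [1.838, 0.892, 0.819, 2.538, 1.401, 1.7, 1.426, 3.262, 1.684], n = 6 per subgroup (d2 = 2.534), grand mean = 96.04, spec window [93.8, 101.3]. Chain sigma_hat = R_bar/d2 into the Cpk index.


R_bar = (1.838 + 0.892 + 0.819 + 2.538 + 1.401 + 1.7 + 1.426 + 3.262 + 1.684) / 9 = 1.7288889
sigma = R_bar / d2 = 1.7288889 / 2.534 = 0.6822766
Cp = (USL - LSL)/(6*sigma) = (101.3 - 93.8)/(6*0.6822766) = 1.8321
Cpu = (101.3 - 96.04)/(3*0.6822766) = 2.5698
Cpl = (96.04 - 93.8)/(3*0.6822766) = 1.0944
Cpk = min(Cpu, Cpl) = 1.0944

1.0944


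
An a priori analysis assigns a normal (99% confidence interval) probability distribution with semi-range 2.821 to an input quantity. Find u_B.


u_B = half_width / 2.576
u_B = 2.821 / 2.576
u_B = 1.0951

1.0951


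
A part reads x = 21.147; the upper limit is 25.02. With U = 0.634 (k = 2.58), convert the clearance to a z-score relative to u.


u = U / k = 0.634 / 2.58 = 0.24573643
margin = |USL - x| = |25.02 - 21.147| = 3.873
z = margin / u = 3.873 / 0.24573643
z = 15.7608

15.7608


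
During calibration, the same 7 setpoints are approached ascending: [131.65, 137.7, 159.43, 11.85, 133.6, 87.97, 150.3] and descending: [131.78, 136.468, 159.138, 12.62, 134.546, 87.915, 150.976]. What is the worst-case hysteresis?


|131.65 - 131.78| = 0.1300
|137.7 - 136.468| = 1.2320
|159.43 - 159.138| = 0.2920
|11.85 - 12.62| = 0.7700
|133.6 - 134.546| = 0.9460
|87.97 - 87.915| = 0.0550
|150.3 - 150.976| = 0.6760
hysteresis = max(diffs) = 1.2320

1.2320


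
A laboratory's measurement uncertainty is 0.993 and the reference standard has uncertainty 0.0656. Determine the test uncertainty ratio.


TUR = u_lab / u_ref
= 0.993 / 0.0656
= 15.1372

15.1372


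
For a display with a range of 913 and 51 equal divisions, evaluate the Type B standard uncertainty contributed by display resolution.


resolution = range / divisions
resolution = 913 / 51 = 17.901961
u_res = resolution / (2*sqrt(3))
u_res = 17.901961 / 3.4641016
u_res = 5.1679

5.1679


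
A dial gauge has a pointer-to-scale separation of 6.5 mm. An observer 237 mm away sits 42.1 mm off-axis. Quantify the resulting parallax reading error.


error = h * offset / d
= 6.5 * 42.1 / 237
= 1.1546

1.1546


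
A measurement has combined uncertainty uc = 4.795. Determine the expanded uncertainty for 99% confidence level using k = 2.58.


U = k * uc
U = 2.58 * 4.795
U = 12.3711

12.3711


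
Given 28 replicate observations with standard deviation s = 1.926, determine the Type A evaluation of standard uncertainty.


u_A = s / sqrt(n)
u_A = 1.926 / sqrt(28)
u_A = 1.926 / 5.2915026
u_A = 0.3640

0.3640


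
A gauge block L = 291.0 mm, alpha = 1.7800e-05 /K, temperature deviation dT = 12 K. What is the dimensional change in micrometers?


dL = L * alpha * dT
= 291.0 * 1.7800e-05 * 12
= 0.0621576 mm
dL_um = 0.0621576 * 1000 = 62.1576 um

62.1576


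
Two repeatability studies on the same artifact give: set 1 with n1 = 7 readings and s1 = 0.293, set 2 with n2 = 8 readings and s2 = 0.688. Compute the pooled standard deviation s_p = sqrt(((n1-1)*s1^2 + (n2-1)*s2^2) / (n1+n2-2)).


s_p = sqrt(((n1-1)*s1^2 + (n2-1)*s2^2) / (n1+n2-2))
numerator = (7-1)*0.293^2 + (8-1)*0.688^2 = 0.515094 + 3.313408 = 3.828502
denominator = 7 + 8 - 2 = 13
s_p^2 = 3.828502 / 13 = 0.29450015
s_p = sqrt(0.29450015) = 0.5427

0.5427


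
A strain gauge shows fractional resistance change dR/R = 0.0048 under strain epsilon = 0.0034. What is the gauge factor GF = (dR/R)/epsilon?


GF = (dR/R) / epsilon
= 0.0048 / 0.0034
= 1.4118

1.4118


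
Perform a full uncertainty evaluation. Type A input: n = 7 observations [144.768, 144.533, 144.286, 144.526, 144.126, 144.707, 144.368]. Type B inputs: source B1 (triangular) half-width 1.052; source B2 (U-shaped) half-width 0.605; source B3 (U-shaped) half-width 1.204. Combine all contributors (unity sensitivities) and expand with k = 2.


mean = (144.768 + 144.533 + 144.286 + 144.526 + 144.126 + 144.707 + 144.368) / 7 = 144.4734286
s = sqrt(sum((x - mean)^2)/(n-1)) = 0.22898024
u_A = s / sqrt(n) = 0.22898024 / sqrt(7) = 0.086546396
u_B1 = 1.052 / sqrt(6) = 0.4294772
u_B2 = 0.605 / sqrt(2) = 0.4277996
u_B3 = 1.204 / sqrt(2) = 0.85135656
uc = sqrt(0.086546396^2 + 0.4294772^2 + 0.4277996^2 + 0.85135656^2) = 1.0486951
U = k * uc = 2 * 1.0486951
U = 2.0974

2.0974


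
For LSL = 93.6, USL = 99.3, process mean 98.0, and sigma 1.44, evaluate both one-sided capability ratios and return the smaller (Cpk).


Cpu = (USL - mean) / (3*sigma) = (99.3 - 98.0) / (3*1.44) = 0.3009
Cpl = (mean - LSL) / (3*sigma) = (98.0 - 93.6) / (3*1.44) = 1.0185
Cpk = min(Cpu, Cpl) = 0.3009

0.3009


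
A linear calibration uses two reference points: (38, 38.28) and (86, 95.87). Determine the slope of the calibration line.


slope = (y2 - y1) / (x2 - x1)
= (95.87 - 38.28) / (86 - 38)
= 57.5900 / 48
= 1.1998

1.1998


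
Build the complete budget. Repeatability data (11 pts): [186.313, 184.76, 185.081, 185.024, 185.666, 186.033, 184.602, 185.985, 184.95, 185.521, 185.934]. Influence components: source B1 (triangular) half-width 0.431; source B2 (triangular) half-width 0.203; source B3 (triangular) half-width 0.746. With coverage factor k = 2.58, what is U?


mean = (186.313 + 184.76 + 185.081 + 185.024 + 185.666 + 186.033 + 184.602 + 185.985 + 184.95 + 185.521 + 185.934) / 11 = 185.4426364
s = sqrt(sum((x - mean)^2)/(n-1)) = 0.58472904
u_A = s / sqrt(n) = 0.58472904 / sqrt(11) = 0.17630244
u_B1 = 0.431 / sqrt(6) = 0.17595501
u_B2 = 0.203 / sqrt(6) = 0.082874403
u_B3 = 0.746 / sqrt(6) = 0.30455322
uc = sqrt(0.17630244^2 + 0.17595501^2 + 0.082874403^2 + 0.30455322^2) = 0.40207406
U = k * uc = 2.58 * 0.40207406
U = 1.0374

1.0374


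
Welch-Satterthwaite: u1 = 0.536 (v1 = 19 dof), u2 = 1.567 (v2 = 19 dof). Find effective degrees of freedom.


uc = sqrt(u1^2 + u2^2) = sqrt(0.536^2 + 1.567^2) = 1.6561356
v_eff = uc^4 / (u1^4/v1 + u2^4/v2)
= 1.6561356^4 / (0.536^4/19 + 1.567^4/19)
= 7.5228702 / 0.32168238
v_eff = 23.3860

23.3860


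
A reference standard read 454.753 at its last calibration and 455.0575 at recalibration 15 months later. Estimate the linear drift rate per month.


rate = (v2 - v1) / months
= (455.0575 - 454.753) / 15
= 0.3045 / 15
= 0.0203

0.0203


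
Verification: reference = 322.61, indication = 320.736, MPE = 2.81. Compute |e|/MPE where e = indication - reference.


e = indication - reference = 320.736 - 322.61 = -1.8740
|e| = 1.8740
ratio = |e| / MPE = 1.8740 / 2.81
ratio = 0.6669

0.6669


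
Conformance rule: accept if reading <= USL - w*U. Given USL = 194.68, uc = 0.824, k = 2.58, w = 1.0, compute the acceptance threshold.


U = k * uc = 2.58 * 0.824 = 2.12592
guard band g = w * U = 1.0 * 2.12592 = 2.12592
AL = USL - g = 194.68 - 2.12592
AL = 192.5541

192.5541


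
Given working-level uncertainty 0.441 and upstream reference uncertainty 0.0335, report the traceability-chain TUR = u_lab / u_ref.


TUR = u_lab / u_ref
= 0.441 / 0.0335
= 13.1642

13.1642


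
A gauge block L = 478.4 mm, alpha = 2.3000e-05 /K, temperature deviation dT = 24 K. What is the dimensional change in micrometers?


dL = L * alpha * dT
= 478.4 * 2.3000e-05 * 24
= 0.2640768 mm
dL_um = 0.2640768 * 1000 = 264.0768 um

264.0768


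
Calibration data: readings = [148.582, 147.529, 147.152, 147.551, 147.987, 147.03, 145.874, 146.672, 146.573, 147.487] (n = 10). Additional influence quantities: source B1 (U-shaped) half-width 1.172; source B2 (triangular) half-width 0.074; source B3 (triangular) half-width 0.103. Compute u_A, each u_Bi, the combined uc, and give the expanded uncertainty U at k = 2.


mean = (148.582 + 147.529 + 147.152 + 147.551 + 147.987 + 147.03 + 145.874 + 146.672 + 146.573 + 147.487) / 10 = 147.2437
s = sqrt(sum((x - mean)^2)/(n-1)) = 0.76633327
u_A = s / sqrt(n) = 0.76633327 / sqrt(10) = 0.24233586
u_B1 = 1.172 / sqrt(2) = 0.82872915
u_B2 = 0.074 / sqrt(6) = 0.030210373
u_B3 = 0.103 / sqrt(6) = 0.042049574
uc = sqrt(0.24233586^2 + 0.82872915^2 + 0.030210373^2 + 0.042049574^2) = 0.86498526
U = k * uc = 2 * 0.86498526
U = 1.7300

1.7300


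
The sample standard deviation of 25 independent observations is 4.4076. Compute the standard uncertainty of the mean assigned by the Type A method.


u_A = s / sqrt(n)
u_A = 4.4076 / sqrt(25)
u_A = 4.4076 / 5
u_A = 0.8815

0.8815


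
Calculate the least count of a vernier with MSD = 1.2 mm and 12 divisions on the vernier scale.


LC = MSD / n_div
= 1.2 / 12
= 0.1000

0.1000


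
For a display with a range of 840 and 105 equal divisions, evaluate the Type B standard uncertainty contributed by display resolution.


resolution = range / divisions
resolution = 840 / 105 = 8
u_res = resolution / (2*sqrt(3))
u_res = 8 / 3.4641016
u_res = 2.3094

2.3094


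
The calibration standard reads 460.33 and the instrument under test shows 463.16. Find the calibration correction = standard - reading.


Correction = standard - reading
= 460.33 - 463.16
= -2.8300

-2.8300


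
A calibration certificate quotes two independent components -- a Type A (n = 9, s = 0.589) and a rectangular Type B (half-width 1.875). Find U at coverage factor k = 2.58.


u_A = s / sqrt(n) = 0.589 / sqrt(9) = 0.19633333
u_B = half_width / sqrt(3) = 1.875 / sqrt(3) = 1.0825318
uc = sqrt(u_A^2 + u_B^2) = sqrt(0.19633333^2 + 1.0825318^2) = 1.1001917
U = k * uc = 2.58 * 1.1001917
U = 2.8385

2.8385


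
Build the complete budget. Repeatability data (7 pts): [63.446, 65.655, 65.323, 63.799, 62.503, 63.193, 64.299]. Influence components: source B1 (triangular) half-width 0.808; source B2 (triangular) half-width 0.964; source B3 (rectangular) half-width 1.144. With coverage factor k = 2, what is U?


mean = (63.446 + 65.655 + 65.323 + 63.799 + 62.503 + 63.193 + 64.299) / 7 = 64.03114286
s = sqrt(sum((x - mean)^2)/(n-1)) = 1.1410186
u_A = s / sqrt(n) = 1.1410186 / sqrt(7) = 0.43126449
u_B1 = 0.808 / sqrt(6) = 0.32986462
u_B2 = 0.964 / sqrt(6) = 0.39355135
u_B3 = 1.144 / sqrt(3) = 0.66048871
uc = sqrt(0.43126449^2 + 0.32986462^2 + 0.39355135^2 + 0.66048871^2) = 0.94123734
U = k * uc = 2 * 0.94123734
U = 1.8825

1.8825


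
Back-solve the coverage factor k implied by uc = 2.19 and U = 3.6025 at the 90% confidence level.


k = U / uc
k = 3.6025 / 2.19
k = 1.645

1.645


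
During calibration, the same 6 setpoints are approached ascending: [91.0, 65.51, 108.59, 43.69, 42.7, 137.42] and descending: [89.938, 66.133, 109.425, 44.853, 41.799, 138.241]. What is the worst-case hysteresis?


|91.0 - 89.938| = 1.0620
|65.51 - 66.133| = 0.6230
|108.59 - 109.425| = 0.8350
|43.69 - 44.853| = 1.1630
|42.7 - 41.799| = 0.9010
|137.42 - 138.241| = 0.8210
hysteresis = max(diffs) = 1.1630

1.1630


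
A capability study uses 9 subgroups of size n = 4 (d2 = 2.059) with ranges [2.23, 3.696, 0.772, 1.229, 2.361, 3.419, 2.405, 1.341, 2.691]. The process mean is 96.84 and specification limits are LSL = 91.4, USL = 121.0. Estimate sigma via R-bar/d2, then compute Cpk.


R_bar = (2.23 + 3.696 + 0.772 + 1.229 + 2.361 + 3.419 + 2.405 + 1.341 + 2.691) / 9 = 2.2382222
sigma = R_bar / d2 = 2.2382222 / 2.059 = 1.0870433
Cp = (USL - LSL)/(6*sigma) = (121.0 - 91.4)/(6*1.0870433) = 4.5383
Cpu = (121.0 - 96.84)/(3*1.0870433) = 7.4085
Cpl = (96.84 - 91.4)/(3*1.0870433) = 1.6681
Cpk = min(Cpu, Cpl) = 1.6681

1.6681


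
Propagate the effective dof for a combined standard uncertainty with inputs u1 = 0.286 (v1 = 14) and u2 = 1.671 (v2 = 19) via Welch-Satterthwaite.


uc = sqrt(u1^2 + u2^2) = sqrt(0.286^2 + 1.671^2) = 1.6952985
v_eff = uc^4 / (u1^4/v1 + u2^4/v2)
= 1.6952985^4 / (0.286^4/14 + 1.671^4/19)
= 8.2600887 / 0.41082578
v_eff = 20.1061

20.1061


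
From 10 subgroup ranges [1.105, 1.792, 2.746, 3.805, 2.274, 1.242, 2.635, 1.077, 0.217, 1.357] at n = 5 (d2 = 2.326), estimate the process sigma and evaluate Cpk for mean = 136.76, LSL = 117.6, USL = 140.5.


R_bar = (1.105 + 1.792 + 2.746 + 3.805 + 2.274 + 1.242 + 2.635 + 1.077 + 0.217 + 1.357) / 10 = 1.825
sigma = R_bar / d2 = 1.825 / 2.326 = 0.78460877
Cp = (USL - LSL)/(6*sigma) = (140.5 - 117.6)/(6*0.78460877) = 4.8644
Cpu = (140.5 - 136.76)/(3*0.78460877) = 1.5889
Cpl = (136.76 - 117.6)/(3*0.78460877) = 8.1399
Cpk = min(Cpu, Cpl) = 1.5889

1.5889


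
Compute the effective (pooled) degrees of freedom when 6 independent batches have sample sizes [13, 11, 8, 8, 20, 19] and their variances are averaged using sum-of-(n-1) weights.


nu = sum_i (n_i - 1)
nu = ((13 - 1) + (11 - 1) + (8 - 1) + (8 - 1) + (20 - 1) + (19 - 1))
nu = 12 + 10 + 7 + 7 + 19 + 18
nu = 73

73


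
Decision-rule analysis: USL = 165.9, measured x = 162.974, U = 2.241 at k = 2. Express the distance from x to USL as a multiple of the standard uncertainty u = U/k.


u = U / k = 2.241 / 2 = 1.1205
margin = |USL - x| = |165.9 - 162.974| = 2.926
z = margin / u = 2.926 / 1.1205
z = 2.6113

2.6113


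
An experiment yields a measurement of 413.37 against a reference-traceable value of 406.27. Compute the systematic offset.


Systematic error = measured - true
= 413.37 - 406.27
= 7.1000

7.1000


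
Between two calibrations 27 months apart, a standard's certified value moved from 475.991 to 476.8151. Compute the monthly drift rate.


rate = (v2 - v1) / months
= (476.8151 - 475.991) / 27
= 0.8241 / 27
= 0.0305

0.0305


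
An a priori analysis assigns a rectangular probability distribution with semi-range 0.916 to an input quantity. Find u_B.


u_B = half_width / sqrt(3)
u_B = 0.916 / 1.7320508
u_B = 0.5289

0.5289


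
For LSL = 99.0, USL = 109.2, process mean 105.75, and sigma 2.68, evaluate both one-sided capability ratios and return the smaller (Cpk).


Cpu = (USL - mean) / (3*sigma) = (109.2 - 105.75) / (3*2.68) = 0.4291
Cpl = (mean - LSL) / (3*sigma) = (105.75 - 99.0) / (3*2.68) = 0.8396
Cpk = min(Cpu, Cpl) = 0.4291

0.4291


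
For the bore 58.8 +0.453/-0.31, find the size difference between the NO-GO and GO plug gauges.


GO = nominal - lower_tol (smallest hole = maximum material condition)
GO = 58.8 - 0.31 = 58.49
NO-GO = nominal + upper_tol (largest hole = least material condition)
NO-GO = 58.8 + 0.453 = 59.253
spread = NO-GO - GO = 59.253 - 58.49 = 0.7630

0.7630


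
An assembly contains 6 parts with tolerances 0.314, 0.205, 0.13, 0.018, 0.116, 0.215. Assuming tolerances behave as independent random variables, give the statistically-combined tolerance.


RSS = sqrt(0.314^2 + 0.205^2 + 0.13^2 + 0.018^2 + 0.116^2 + 0.215^2)
= sqrt(0.217526)
= 0.4664

0.4664


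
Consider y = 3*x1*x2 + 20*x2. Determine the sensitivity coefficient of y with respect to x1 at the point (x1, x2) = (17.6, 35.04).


y = 3*x1*x2 + 20*x2
dy/dx1 = 3*x2
Evaluate at x2 = 35.04: c1 = 3 * 35.04
c1 = 105.1200

105.1200


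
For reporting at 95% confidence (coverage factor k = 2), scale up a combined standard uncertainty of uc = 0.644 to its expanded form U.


U = k * uc
U = 2 * 0.644
U = 1.2880

1.2880


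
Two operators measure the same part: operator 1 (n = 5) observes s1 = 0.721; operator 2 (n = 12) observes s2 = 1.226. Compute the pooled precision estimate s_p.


s_p = sqrt(((n1-1)*s1^2 + (n2-1)*s2^2) / (n1+n2-2))
numerator = (5-1)*0.721^2 + (12-1)*1.226^2 = 2.079364 + 16.533836 = 18.6132
denominator = 5 + 12 - 2 = 15
s_p^2 = 18.6132 / 15 = 1.24088
s_p = sqrt(1.24088) = 1.1139

1.1139


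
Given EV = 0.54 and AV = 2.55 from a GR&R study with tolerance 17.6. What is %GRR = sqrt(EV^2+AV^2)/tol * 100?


GRR = sqrt(EV^2 + AV^2) = sqrt(0.54^2 + 2.55^2) = 2.6065494
%GRR = GRR / tol * 100 = 2.6065494 / 17.6 * 100
%GRR = 14.8099

14.8099


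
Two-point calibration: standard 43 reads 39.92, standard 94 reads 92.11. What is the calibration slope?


slope = (y2 - y1) / (x2 - x1)
= (92.11 - 39.92) / (94 - 43)
= 52.1900 / 51
= 1.0233

1.0233


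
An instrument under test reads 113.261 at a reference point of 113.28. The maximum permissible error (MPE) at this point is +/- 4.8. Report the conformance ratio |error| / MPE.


e = indication - reference = 113.261 - 113.28 = -0.0190
|e| = 0.0190
ratio = |e| / MPE = 0.0190 / 4.8
ratio = 0.0040

0.0040


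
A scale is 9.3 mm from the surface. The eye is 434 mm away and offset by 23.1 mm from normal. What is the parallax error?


error = h * offset / d
= 9.3 * 23.1 / 434
= 0.4950

0.4950


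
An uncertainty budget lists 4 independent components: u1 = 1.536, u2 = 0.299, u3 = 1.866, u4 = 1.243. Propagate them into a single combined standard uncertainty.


uc = sqrt(1.536^2 + 0.299^2 + 1.866^2 + 1.243^2)
uc = sqrt(7.475702)
uc = 2.7342

2.7342


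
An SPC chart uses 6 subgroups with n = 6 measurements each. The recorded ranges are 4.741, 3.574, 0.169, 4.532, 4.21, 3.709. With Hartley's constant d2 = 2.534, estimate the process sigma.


R_bar = (4.741 + 3.574 + 0.169 + 4.532 + 4.21 + 3.709) / 6
R_bar = 20.935 / 6 = 3.4891667
sigma_hat = R_bar / d2 = 3.4891667 / 2.534 = 1.3769

1.3769


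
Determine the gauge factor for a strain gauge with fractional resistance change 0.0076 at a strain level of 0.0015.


GF = (dR/R) / epsilon
= 0.0076 / 0.0015
= 5.0667

5.0667


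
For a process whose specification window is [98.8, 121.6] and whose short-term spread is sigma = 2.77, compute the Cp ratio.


Cp = (USL - LSL) / (6 * sigma)
= (121.6 - 98.8) / (6 * 2.77)
= 22.8000 / 16.6200
= 1.3718

1.3718


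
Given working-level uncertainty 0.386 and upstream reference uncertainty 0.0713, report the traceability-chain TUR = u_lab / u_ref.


TUR = u_lab / u_ref
= 0.386 / 0.0713
= 5.4137

5.4137


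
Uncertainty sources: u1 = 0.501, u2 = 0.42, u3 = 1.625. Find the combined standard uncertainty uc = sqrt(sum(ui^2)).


uc = sqrt(0.501^2 + 0.42^2 + 1.625^2)
uc = sqrt(3.068026)
uc = 1.7516

1.7516


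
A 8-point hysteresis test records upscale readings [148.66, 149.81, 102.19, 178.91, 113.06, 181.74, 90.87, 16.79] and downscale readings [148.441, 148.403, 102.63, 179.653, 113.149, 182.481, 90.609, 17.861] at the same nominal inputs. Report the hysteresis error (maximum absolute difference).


|148.66 - 148.441| = 0.2190
|149.81 - 148.403| = 1.4070
|102.19 - 102.63| = 0.4400
|178.91 - 179.653| = 0.7430
|113.06 - 113.149| = 0.0890
|181.74 - 182.481| = 0.7410
|90.87 - 90.609| = 0.2610
|16.79 - 17.861| = 1.0710
hysteresis = max(diffs) = 1.4070

1.4070


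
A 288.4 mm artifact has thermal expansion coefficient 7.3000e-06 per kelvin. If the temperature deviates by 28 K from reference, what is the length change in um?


dL = L * alpha * dT
= 288.4 * 7.3000e-06 * 28
= 0.0589490 mm
dL_um = 0.0589490 * 1000 = 58.9490 um

58.9490


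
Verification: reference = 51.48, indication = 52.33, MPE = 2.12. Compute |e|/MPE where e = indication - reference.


e = indication - reference = 52.33 - 51.48 = 0.8500
|e| = 0.8500
ratio = |e| / MPE = 0.8500 / 2.12
ratio = 0.4009

0.4009


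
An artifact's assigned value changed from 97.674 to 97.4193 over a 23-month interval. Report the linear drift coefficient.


rate = (v2 - v1) / months
= (97.4193 - 97.674) / 23
= -0.2547 / 23
= -0.0111

-0.0111


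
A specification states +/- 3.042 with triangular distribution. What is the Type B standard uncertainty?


u_B = half_width / sqrt(6)
u_B = 3.042 / 2.4494897
u_B = 1.2419

1.2419


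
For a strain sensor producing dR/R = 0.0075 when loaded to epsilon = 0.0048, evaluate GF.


GF = (dR/R) / epsilon
= 0.0075 / 0.0048
= 1.5625

1.5625


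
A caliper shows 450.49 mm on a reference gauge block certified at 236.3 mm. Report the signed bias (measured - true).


Systematic error = measured - true
= 450.49 - 236.3
= 214.1900

214.1900


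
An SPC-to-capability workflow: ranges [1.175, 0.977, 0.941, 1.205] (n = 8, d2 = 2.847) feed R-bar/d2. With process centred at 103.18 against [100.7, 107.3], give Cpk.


R_bar = (1.175 + 0.977 + 0.941 + 1.205) / 4 = 1.0745
sigma = R_bar / d2 = 1.0745 / 2.847 = 0.37741482
Cp = (USL - LSL)/(6*sigma) = (107.3 - 100.7)/(6*0.37741482) = 2.9146
Cpu = (107.3 - 103.18)/(3*0.37741482) = 3.6388
Cpl = (103.18 - 100.7)/(3*0.37741482) = 2.1903
Cpk = min(Cpu, Cpl) = 2.1903

2.1903


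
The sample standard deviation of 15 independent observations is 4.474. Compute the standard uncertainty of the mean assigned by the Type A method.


u_A = s / sqrt(n)
u_A = 4.474 / sqrt(15)
u_A = 4.474 / 3.8729833
u_A = 1.1552

1.1552


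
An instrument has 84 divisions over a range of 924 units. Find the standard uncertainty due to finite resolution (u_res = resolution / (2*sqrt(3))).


resolution = range / divisions
resolution = 924 / 84 = 11
u_res = resolution / (2*sqrt(3))
u_res = 11 / 3.4641016
u_res = 3.1754

3.1754


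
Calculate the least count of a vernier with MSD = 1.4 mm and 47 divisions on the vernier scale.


LC = MSD / n_div
= 1.4 / 47
= 0.0298

0.0298


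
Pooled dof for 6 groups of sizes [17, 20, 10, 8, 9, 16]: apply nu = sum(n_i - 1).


nu = sum_i (n_i - 1)
nu = ((17 - 1) + (20 - 1) + (10 - 1) + (8 - 1) + (9 - 1) + (16 - 1))
nu = 16 + 19 + 9 + 7 + 8 + 15
nu = 74

74


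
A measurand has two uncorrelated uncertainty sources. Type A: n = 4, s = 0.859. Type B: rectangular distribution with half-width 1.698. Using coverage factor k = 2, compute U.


u_A = s / sqrt(n) = 0.859 / sqrt(4) = 0.4295
u_B = half_width / sqrt(3) = 1.698 / sqrt(3) = 0.98034076
uc = sqrt(u_A^2 + u_B^2) = sqrt(0.4295^2 + 0.98034076^2) = 1.0702982
U = k * uc = 2 * 1.0702982
U = 2.1406

2.1406


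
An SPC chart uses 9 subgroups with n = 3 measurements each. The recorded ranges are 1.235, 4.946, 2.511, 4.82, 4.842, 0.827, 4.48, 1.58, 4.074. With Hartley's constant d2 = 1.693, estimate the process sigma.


R_bar = (1.235 + 4.946 + 2.511 + 4.82 + 4.842 + 0.827 + 4.48 + 1.58 + 4.074) / 9
R_bar = 29.315 / 9 = 3.2572222
sigma_hat = R_bar / d2 = 3.2572222 / 1.693 = 1.9239

1.9239
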